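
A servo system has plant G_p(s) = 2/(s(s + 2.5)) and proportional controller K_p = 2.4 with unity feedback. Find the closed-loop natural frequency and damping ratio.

The closed-loop denominator is s(s+2.5) + 2.4·2 = s² + 2.5s + 4.8.
Matching s² + 2ζω_n s + ω_n²: ω_n = √4.8 = 2.191 rad/s and 2ζω_n = 2.5, so ζ = 2.5/(2·2.191) = 0.571.

ω_n = 2.19 rad/s, ζ = 0.571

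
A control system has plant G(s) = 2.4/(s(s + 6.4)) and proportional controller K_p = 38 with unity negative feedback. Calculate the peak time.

Closed-loop characteristic equation: s² + 6.4s + 91.2 = 0, so ω_n = 9.55 rad/s and ζ = 6.4/(2·9.55) = 0.3351.
Damped frequency ω_d = ω_n√(1−ζ²) = 8.998 rad/s, so peak time T_p = π/ω_d = 0.349 s.

T_p = 0.349 s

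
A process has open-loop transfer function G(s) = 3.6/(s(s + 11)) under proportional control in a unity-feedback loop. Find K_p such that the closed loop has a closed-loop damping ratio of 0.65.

K_p = 19.9

Closed-loop characteristic equation: s² + 11s + K_p·3.6 = 0.
So ω_n = √(3.6K_p) and 2ζω_n = 11, giving ζ = 11/(2√(3.6K_p)).
Setting ζ = 0.65: √(3.6K_p) = 11/(2·0.65) = 8.462, so K_p = 71.6/3.6 = 19.9.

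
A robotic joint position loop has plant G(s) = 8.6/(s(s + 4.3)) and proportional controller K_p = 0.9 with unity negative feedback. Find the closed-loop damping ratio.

ζ = 0.773

1 + K_p·G(s) = 0 gives s² + 4.3s + 7.74 = 0.
Matching s² + 2ζω_n s + ω_n²: ω_n = √7.74 = 2.782 rad/s and 2ζω_n = 4.3, so ζ = 4.3/(2·2.782) = 0.773.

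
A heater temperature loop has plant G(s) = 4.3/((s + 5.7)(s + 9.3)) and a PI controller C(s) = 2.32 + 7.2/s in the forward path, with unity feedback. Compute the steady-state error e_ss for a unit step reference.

0

The open loop C(s)G(s) has a pole at the origin (type 1), so the static position error constant is infinite and e_ss = 1/(1+∞) = 0.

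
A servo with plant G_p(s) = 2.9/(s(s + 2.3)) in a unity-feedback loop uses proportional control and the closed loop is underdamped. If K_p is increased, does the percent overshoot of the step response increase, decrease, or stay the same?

ζ = 2.3/(2√(2.9K_p)) decreases as K_p grows; lower damping means more overshoot.

increase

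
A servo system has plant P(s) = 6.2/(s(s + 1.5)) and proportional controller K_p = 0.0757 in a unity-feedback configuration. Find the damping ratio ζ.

1 + K_p·P(s) = 0 gives s² + 1.5s + 0.4693 = 0.
So ω_n² = 0.4693 ⇒ ω_n = 0.6851 rad/s, and ζ = 1.5/(2ω_n) = 1.09.

ζ = 1.09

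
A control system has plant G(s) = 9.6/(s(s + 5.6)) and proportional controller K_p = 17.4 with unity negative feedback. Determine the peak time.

From 1 + K_pG(s) = 0: s² + 5.6s + 167 = 0 ⇒ ω_n = 12.92, ζ = 0.2166.
Damped frequency ω_d = ω_n√(1−ζ²) = 12.62 rad/s, so peak time T_p = π/ω_d = 0.249 s.

T_p = 0.249 s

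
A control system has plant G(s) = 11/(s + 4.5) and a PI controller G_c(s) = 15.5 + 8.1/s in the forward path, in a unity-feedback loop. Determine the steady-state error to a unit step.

0

The open loop G_c(s)G(s) has a pole at the origin (type 1), so the static position error constant is infinite and e_ss = 1/(1+∞) = 0.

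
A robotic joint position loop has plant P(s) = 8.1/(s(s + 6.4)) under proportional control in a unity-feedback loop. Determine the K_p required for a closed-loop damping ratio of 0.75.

K_p = 2.25

Closed-loop characteristic equation: s² + 6.4s + K_p·8.1 = 0.
So ω_n = √(8.1K_p) and 2ζω_n = 6.4, giving ζ = 6.4/(2√(8.1K_p)).
Setting ζ = 0.75: √(8.1K_p) = 6.4/(2·0.75) = 4.267, so K_p = 18.2/8.1 = 2.25.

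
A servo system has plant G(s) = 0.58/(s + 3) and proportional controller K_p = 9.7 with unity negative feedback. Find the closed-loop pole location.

s = -8.626

Closed-loop transfer function: T(s) = K_p·G(s)/(1 + K_p·G(s)) = 5.626/(s + 3 + 5.626) = 5.626/(s + 8.626).
The closed-loop pole is at s = −8.626.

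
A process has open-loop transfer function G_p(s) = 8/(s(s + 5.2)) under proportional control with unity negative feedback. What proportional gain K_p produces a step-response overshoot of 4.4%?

From %OS = 100·exp(−πζ/√(1−ζ²)) = 4.4%, ζ = −ln(0.044)/√(π²+ln²(0.044)) = 0.7051.
Characteristic equation s² + 5.2s + 8K_p = 0 gives ζ = 5.2/(2√(8K_p)).
Setting ζ = 0.7051: √(8K_p) = 5.2/(2·0.7051) = 3.688, so K_p = 13.6/8 = 1.7.

K_p = 1.7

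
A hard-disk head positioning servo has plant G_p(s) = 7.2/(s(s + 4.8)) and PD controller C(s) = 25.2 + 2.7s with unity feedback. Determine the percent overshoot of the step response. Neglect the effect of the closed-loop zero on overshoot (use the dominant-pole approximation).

Forward path: (25.2 + 2.7s)·7.2/(s(s+4.8)). The closed-loop characteristic equation is s² + (4.8 + 7.2·2.7)s + 7.2·25.2 = 0.
That is s² + 24.24s + 181.4 = 0, so ω_n = 13.47 rad/s and ζ = 24.24/(2·13.47) = 0.8998.
%OS = 100·exp(−πζ/√(1−ζ²)) = 0.154%.

0.154%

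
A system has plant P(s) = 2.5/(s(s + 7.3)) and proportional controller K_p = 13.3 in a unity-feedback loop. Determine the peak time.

T_p = 0.704 s

From 1 + K_pP(s) = 0: s² + 7.3s + 33.25 = 0 ⇒ ω_n = 5.766, ζ = 0.633.
Damped frequency ω_d = ω_n√(1−ζ²) = 4.464 rad/s, so peak time T_p = π/ω_d = 0.704 s.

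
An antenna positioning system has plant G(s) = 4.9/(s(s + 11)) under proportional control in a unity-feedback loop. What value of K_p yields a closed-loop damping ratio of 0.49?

K_p = 25.7

Closed-loop characteristic equation: s² + 11s + K_p·4.9 = 0.
So ω_n = √(4.9K_p) and 2ζω_n = 11, giving ζ = 11/(2√(4.9K_p)).
Setting ζ = 0.49: √(4.9K_p) = 11/(2·0.49) = 11.22, so K_p = 126/4.9 = 25.7.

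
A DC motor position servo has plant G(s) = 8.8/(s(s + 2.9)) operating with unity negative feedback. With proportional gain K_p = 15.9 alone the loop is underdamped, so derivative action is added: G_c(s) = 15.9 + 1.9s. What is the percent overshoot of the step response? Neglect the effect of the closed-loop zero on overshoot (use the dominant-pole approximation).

0.944%

Forward path: (15.9 + 1.9s)·8.8/(s(s+2.9)). The closed-loop characteristic equation is s² + (2.9 + 8.8·1.9)s + 8.8·15.9 = 0.
That is s² + 19.62s + 139.9 = 0, so ω_n = 11.83 rad/s and ζ = 19.62/(2·11.83) = 0.8293.
%OS = 100·exp(−πζ/√(1−ζ²)) = 0.944%.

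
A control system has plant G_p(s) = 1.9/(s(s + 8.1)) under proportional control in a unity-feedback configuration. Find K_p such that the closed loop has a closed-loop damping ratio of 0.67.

Closed-loop characteristic equation: s² + 8.1s + K_p·1.9 = 0.
So ω_n = √(1.9K_p) and 2ζω_n = 8.1, giving ζ = 8.1/(2√(1.9K_p)).
Setting ζ = 0.67: √(1.9K_p) = 8.1/(2·0.67) = 6.045, so K_p = 36.54/1.9 = 19.2.

K_p = 19.2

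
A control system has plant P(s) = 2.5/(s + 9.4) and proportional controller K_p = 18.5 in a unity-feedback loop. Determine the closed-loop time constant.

Closed-loop transfer function: T(s) = K_p·P(s)/(1 + K_p·P(s)) = 46.25/(s + 9.4 + 46.25) = 46.25/(s + 55.65).
Time constant τ = 1/55.65 = 0.018 s.

τ = 0.018 s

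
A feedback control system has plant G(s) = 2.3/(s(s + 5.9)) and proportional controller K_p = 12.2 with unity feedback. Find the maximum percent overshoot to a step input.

From 1 + K_pG(s) = 0: s² + 5.9s + 28.06 = 0 ⇒ ω_n = 5.297, ζ = 0.5569.
%OS = 100·exp(−πζ/√(1−ζ²)) = 100·exp(−π·0.5569/√0.6899) = 12.2%.

12.2%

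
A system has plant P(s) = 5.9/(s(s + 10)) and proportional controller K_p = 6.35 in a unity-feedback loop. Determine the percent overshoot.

1.17%

The closed-loop denominator s² + 10s + 37.47 gives ω_n = √37.47 = 6.121 and ζ = 10/(2ω_n) = 0.8169.
%OS = 100·exp(−πζ/√(1−ζ²)) = 100·exp(−π·0.8169/√0.3327) = 1.17%.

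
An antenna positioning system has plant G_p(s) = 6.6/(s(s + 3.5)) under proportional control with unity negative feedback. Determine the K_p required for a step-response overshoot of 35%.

From %OS = 100·exp(−πζ/√(1−ζ²)) = 35%, ζ = −ln(0.35)/√(π²+ln²(0.35)) = 0.3169.
Characteristic equation s² + 3.5s + 6.6K_p = 0 gives ζ = 3.5/(2√(6.6K_p)).
Setting ζ = 0.3169: √(6.6K_p) = 3.5/(2·0.3169) = 5.522, so K_p = 30.49/6.6 = 4.62.

K_p = 4.62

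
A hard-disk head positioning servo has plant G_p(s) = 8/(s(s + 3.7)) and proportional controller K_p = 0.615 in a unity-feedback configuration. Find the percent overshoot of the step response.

From 1 + K_pG_p(s) = 0: s² + 3.7s + 4.92 = 0 ⇒ ω_n = 2.218, ζ = 0.834.
%OS = 100·exp(−πζ/√(1−ζ²)) = 100·exp(−π·0.834/√0.3044) = 0.866%.

0.866%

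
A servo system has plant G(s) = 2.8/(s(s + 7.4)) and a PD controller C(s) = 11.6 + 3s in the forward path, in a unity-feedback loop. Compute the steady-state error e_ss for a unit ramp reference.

The loop has one pole at the origin (type 1). Velocity error constant K_v = lim_{s→0} s·C(s)G(s) = 11.6·2.8/7.4 = 4.389.
Steady-state error to a unit ramp: e_ss = 1/K_v = 0.228.

0.228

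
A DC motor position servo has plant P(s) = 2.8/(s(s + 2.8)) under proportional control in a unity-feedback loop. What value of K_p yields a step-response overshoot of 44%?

K_p = 11

From %OS = 100·exp(−πζ/√(1−ζ²)) = 44%, ζ = −ln(0.44)/√(π²+ln²(0.44)) = 0.2528.
Characteristic equation s² + 2.8s + 2.8K_p = 0 gives ζ = 2.8/(2√(2.8K_p)).
Setting ζ = 0.2528: √(2.8K_p) = 2.8/(2·0.2528) = 5.537, so K_p = 30.66/2.8 = 11.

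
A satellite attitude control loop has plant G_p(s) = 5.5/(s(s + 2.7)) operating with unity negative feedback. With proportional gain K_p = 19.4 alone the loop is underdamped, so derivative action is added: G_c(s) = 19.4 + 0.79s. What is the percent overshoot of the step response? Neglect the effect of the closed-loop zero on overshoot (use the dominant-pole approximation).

32%

Forward path: (19.4 + 0.79s)·5.5/(s(s+2.7)). The closed-loop characteristic equation is s² + (2.7 + 5.5·0.79)s + 5.5·19.4 = 0.
That is s² + 7.045s + 106.7 = 0, so ω_n = 10.33 rad/s and ζ = 7.045/(2·10.33) = 0.341.
%OS = 100·exp(−πζ/√(1−ζ²)) = 32%.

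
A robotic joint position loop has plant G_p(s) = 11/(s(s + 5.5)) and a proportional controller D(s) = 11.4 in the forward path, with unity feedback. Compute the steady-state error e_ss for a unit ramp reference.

The loop has one pole at the origin (type 1). Velocity error constant K_v = lim_{s→0} s·D(s)G_p(s) = 11.4·11/5.5 = 22.8.
Steady-state error to a unit ramp: e_ss = 1/K_v = 0.0439.

0.0439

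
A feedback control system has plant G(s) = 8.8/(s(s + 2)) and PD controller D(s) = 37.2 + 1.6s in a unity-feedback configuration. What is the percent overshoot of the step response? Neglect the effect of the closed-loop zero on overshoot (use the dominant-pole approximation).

Forward path: (37.2 + 1.6s)·8.8/(s(s+2)). The closed-loop characteristic equation is s² + (2 + 8.8·1.6)s + 8.8·37.2 = 0.
That is s² + 16.08s + 327.4 = 0, so ω_n = 18.09 rad/s and ζ = 16.08/(2·18.09) = 0.4444.
%OS = 100·exp(−πζ/√(1−ζ²)) = 21%.

21%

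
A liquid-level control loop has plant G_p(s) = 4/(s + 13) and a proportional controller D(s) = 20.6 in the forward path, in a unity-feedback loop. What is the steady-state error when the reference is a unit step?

The loop is type 0. Static position error constant K_pos = D(0)·G_p(0) = 20.6·0.3077 = 6.338.
Steady-state error to a unit step: e_ss = 1/(1+K_pos) = 1/7.338 = 0.136.

0.136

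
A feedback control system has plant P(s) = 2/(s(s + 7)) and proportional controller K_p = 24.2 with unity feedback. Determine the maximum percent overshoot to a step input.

16.1%

From 1 + K_pP(s) = 0: s² + 7s + 48.4 = 0 ⇒ ω_n = 6.957, ζ = 0.5031.
%OS = 100·exp(−πζ/√(1−ζ²)) = 100·exp(−π·0.5031/√0.7469) = 16.1%.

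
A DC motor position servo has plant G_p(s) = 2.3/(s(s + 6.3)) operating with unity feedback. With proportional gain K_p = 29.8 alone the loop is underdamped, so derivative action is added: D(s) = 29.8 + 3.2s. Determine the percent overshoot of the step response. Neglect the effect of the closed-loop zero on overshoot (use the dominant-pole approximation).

Forward path: (29.8 + 3.2s)·2.3/(s(s+6.3)). The closed-loop characteristic equation is s² + (6.3 + 2.3·3.2)s + 2.3·29.8 = 0.
That is s² + 13.66s + 68.54 = 0, so ω_n = 8.279 rad/s and ζ = 13.66/(2·8.279) = 0.825.
%OS = 100·exp(−πζ/√(1−ζ²)) = 1.02%.

1.02%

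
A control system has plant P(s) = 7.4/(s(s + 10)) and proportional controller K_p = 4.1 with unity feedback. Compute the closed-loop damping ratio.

The closed-loop denominator is s(s+10) + 4.1·7.4 = s² + 10s + 30.34.
Matching s² + 2ζω_n s + ω_n²: ω_n = √30.34 = 5.508 rad/s and 2ζω_n = 10, so ζ = 10/(2·5.508) = 0.908.

ζ = 0.908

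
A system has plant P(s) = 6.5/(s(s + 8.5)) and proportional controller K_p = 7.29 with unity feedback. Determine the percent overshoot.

8.5%

The closed-loop denominator s² + 8.5s + 47.38 gives ω_n = √47.38 = 6.884 and ζ = 8.5/(2ω_n) = 0.6174.
%OS = 100·exp(−πζ/√(1−ζ²)) = 100·exp(−π·0.6174/√0.6188) = 8.5%.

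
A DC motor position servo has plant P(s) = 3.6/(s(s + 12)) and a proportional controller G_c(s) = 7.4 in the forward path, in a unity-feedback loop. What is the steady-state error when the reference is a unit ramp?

0.45

The loop has one pole at the origin (type 1). Velocity error constant K_v = lim_{s→0} s·G_c(s)P(s) = 7.4·3.6/12 = 2.22.
Steady-state error to a unit ramp: e_ss = 1/K_v = 0.45.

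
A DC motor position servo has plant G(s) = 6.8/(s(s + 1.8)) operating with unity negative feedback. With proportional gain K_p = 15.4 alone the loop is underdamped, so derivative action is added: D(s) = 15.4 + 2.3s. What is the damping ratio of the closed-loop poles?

ζ = 0.852

Forward path: (15.4 + 2.3s)·6.8/(s(s+1.8)). The closed-loop characteristic equation is s² + (1.8 + 6.8·2.3)s + 6.8·15.4 = 0.
That is s² + 17.44s + 104.7 = 0, so ω_n = 10.23 rad/s and ζ = 17.44/(2·10.23) = 0.8521.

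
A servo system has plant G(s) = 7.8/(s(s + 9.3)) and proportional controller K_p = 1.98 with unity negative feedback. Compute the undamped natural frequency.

ω_n = 3.93 rad/s

The closed-loop denominator is s(s+9.3) + 1.98·7.8 = s² + 9.3s + 15.44.
So ω_n² = 15.44 ⇒ ω_n = 3.93 rad/s, and ζ = 9.3/(2ω_n) = 1.18.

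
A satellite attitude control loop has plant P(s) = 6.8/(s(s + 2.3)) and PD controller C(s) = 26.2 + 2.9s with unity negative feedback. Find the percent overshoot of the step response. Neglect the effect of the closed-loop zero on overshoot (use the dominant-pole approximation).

1.02%

Forward path: (26.2 + 2.9s)·6.8/(s(s+2.3)). The closed-loop characteristic equation is s² + (2.3 + 6.8·2.9)s + 6.8·26.2 = 0.
That is s² + 22.02s + 178.2 = 0, so ω_n = 13.35 rad/s and ζ = 22.02/(2·13.35) = 0.8249.
%OS = 100·exp(−πζ/√(1−ζ²)) = 1.02%.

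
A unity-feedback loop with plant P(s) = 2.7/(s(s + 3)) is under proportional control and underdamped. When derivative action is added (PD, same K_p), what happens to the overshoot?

The derivative term adds K·K_d to the s-coefficient of the characteristic equation, raising 2ζω_n while ω_n is unchanged; ζ increases, so overshoot decreases.

decrease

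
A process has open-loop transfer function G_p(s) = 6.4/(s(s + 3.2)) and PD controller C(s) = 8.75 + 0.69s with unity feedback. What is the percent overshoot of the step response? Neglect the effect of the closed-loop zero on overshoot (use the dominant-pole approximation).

15.6%

Forward path: (8.75 + 0.69s)·6.4/(s(s+3.2)). The closed-loop characteristic equation is s² + (3.2 + 6.4·0.69)s + 6.4·8.75 = 0.
That is s² + 7.616s + 56 = 0, so ω_n = 7.483 rad/s and ζ = 7.616/(2·7.483) = 0.5089.
%OS = 100·exp(−πζ/√(1−ζ²)) = 15.6%.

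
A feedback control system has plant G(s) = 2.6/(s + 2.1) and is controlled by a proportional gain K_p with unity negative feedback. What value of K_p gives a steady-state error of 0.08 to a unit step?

The loop is type 0, so e_ss(step) = 1/(1 + K_pos) with K_pos = K_p·G(0).
G(0) = 1.238. Require 1/(1 + K_p·1.238) = 0.08, so 1 + 1.238·K_p = 12.5.
K_p = (12.5 − 1)/1.238 = 9.29.

K_p = 9.29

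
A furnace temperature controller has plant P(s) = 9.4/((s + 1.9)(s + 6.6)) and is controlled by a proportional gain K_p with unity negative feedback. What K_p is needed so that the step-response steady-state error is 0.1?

Steady-state error for a unit step on this type-0 loop is 1/(1 + K_p·P(0)).
P(0) = 0.7496. Require 1/(1 + K_p·0.7496) = 0.1, so 1 + 0.7496·K_p = 10.
K_p = (10 − 1)/0.7496 = 12.

K_p = 12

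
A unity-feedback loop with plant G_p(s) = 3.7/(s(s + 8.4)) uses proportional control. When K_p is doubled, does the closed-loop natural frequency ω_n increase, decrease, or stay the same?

ω_n = √(3.7·K_p), which grows with K_p.

increase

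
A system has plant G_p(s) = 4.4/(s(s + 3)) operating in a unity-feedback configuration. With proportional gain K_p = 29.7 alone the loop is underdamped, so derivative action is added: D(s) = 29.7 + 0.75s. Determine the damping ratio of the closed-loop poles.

ζ = 0.276

Forward path: (29.7 + 0.75s)·4.4/(s(s+3)). The closed-loop characteristic equation is s² + (3 + 4.4·0.75)s + 4.4·29.7 = 0.
That is s² + 6.3s + 130.7 = 0, so ω_n = 11.43 rad/s and ζ = 6.3/(2·11.43) = 0.2756.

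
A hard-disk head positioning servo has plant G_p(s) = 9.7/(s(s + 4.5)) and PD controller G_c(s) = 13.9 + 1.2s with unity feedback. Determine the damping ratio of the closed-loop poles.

Forward path: (13.9 + 1.2s)·9.7/(s(s+4.5)). The closed-loop characteristic equation is s² + (4.5 + 9.7·1.2)s + 9.7·13.9 = 0.
That is s² + 16.14s + 134.8 = 0, so ω_n = 11.61 rad/s and ζ = 16.14/(2·11.61) = 0.695.

ζ = 0.695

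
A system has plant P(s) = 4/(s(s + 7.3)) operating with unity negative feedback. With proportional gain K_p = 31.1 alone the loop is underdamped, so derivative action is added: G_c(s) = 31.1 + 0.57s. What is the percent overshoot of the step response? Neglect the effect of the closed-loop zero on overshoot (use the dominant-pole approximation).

Forward path: (31.1 + 0.57s)·4/(s(s+7.3)). The closed-loop characteristic equation is s² + (7.3 + 4·0.57)s + 4·31.1 = 0.
That is s² + 9.58s + 124.4 = 0, so ω_n = 11.15 rad/s and ζ = 9.58/(2·11.15) = 0.4295.
%OS = 100·exp(−πζ/√(1−ζ²)) = 22.4%.

22.4%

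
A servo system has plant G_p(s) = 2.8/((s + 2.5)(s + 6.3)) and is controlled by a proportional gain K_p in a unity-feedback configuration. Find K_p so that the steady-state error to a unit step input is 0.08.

K_p = 64.7

For a type-0 loop with proportional control, e_ss = 1/(1 + K_p·G_p(0)).
G_p(0) = 0.1778. Require 1/(1 + K_p·0.1778) = 0.08, so 1 + 0.1778·K_p = 12.5.
K_p = (12.5 − 1)/0.1778 = 64.7.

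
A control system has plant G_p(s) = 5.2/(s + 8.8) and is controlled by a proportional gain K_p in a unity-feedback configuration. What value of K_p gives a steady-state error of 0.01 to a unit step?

K_p = 168

The loop is type 0, so e_ss(step) = 1/(1 + K_pos) with K_pos = K_p·G_p(0).
G_p(0) = 0.5909. Require 1/(1 + K_p·0.5909) = 0.01, so 1 + 0.5909·K_p = 100.
K_p = (100 − 1)/0.5909 = 168.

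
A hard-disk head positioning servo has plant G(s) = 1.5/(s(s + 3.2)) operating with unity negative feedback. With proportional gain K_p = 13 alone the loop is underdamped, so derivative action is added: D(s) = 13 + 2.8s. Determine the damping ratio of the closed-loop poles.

Forward path: (13 + 2.8s)·1.5/(s(s+3.2)). The closed-loop characteristic equation is s² + (3.2 + 1.5·2.8)s + 1.5·13 = 0.
That is s² + 7.4s + 19.5 = 0, so ω_n = 4.416 rad/s and ζ = 7.4/(2·4.416) = 0.8379.

ζ = 0.838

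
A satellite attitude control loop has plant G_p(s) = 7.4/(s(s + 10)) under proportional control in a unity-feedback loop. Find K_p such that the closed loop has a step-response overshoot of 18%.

From %OS = 100·exp(−πζ/√(1−ζ²)) = 18%, ζ = −ln(0.18)/√(π²+ln²(0.18)) = 0.4791.
Characteristic equation s² + 10s + 7.4K_p = 0 gives ζ = 10/(2√(7.4K_p)).
Setting ζ = 0.4791: √(7.4K_p) = 10/(2·0.4791) = 10.44, so K_p = 108.9/7.4 = 14.7.

K_p = 14.7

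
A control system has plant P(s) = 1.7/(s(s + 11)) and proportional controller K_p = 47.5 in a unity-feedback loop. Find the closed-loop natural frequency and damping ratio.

ω_n = 8.99 rad/s, ζ = 0.612

The closed-loop denominator is s(s+11) + 47.5·1.7 = s² + 11s + 80.75.
Matching s² + 2ζω_n s + ω_n²: ω_n = √80.75 = 8.986 rad/s and 2ζω_n = 11, so ζ = 11/(2·8.986) = 0.612.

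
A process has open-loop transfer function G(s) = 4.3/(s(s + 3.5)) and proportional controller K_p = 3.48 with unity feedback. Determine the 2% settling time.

T_s ≈ 2.29 s

From 1 + K_pG(s) = 0: s² + 3.5s + 14.96 = 0 ⇒ ω_n = 3.868, ζ = 0.4524.
2% settling time T_s ≈ 4/(ζω_n) = 4/1.75 = 2.29 s.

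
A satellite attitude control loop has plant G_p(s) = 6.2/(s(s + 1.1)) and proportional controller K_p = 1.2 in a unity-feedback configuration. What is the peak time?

T_p = 1.18 s

From 1 + K_pG_p(s) = 0: s² + 1.1s + 7.44 = 0 ⇒ ω_n = 2.728, ζ = 0.2016.
Damped frequency ω_d = ω_n√(1−ζ²) = 2.672 rad/s, so peak time T_p = π/ω_d = 1.18 s.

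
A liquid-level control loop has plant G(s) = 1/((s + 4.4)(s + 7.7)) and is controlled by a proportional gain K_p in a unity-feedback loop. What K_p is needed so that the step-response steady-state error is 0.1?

The loop is type 0, so e_ss(step) = 1/(1 + K_pos) with K_pos = K_p·G(0).
G(0) = 0.02952. Require 1/(1 + K_p·0.02952) = 0.1, so 1 + 0.02952·K_p = 10.
K_p = (10 − 1)/0.02952 = 305.

K_p = 305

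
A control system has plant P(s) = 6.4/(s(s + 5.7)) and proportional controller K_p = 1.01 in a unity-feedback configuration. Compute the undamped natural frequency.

1 + K_p·P(s) = 0 gives s² + 5.7s + 6.464 = 0.
Matching s² + 2ζω_n s + ω_n²: ω_n = √6.464 = 2.542 rad/s and 2ζω_n = 5.7, so ζ = 5.7/(2·2.542) = 1.12.

ω_n = 2.54 rad/s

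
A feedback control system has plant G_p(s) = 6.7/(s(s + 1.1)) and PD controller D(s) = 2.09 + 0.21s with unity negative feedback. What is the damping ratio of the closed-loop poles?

Forward path: (2.09 + 0.21s)·6.7/(s(s+1.1)). The closed-loop characteristic equation is s² + (1.1 + 6.7·0.21)s + 6.7·2.09 = 0.
That is s² + 2.507s + 14 = 0, so ω_n = 3.742 rad/s and ζ = 2.507/(2·3.742) = 0.335.

ζ = 0.335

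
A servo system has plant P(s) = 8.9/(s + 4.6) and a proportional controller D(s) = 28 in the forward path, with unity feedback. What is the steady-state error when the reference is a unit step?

The loop is type 0. Static position error constant K_pos = D(0)·P(0) = 28·1.935 = 54.17.
Steady-state error to a unit step: e_ss = 1/(1+K_pos) = 1/55.17 = 0.0181.

0.0181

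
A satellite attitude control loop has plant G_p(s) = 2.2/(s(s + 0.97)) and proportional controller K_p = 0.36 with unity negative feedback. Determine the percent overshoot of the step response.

13%

From 1 + K_pG_p(s) = 0: s² + 0.97s + 0.792 = 0 ⇒ ω_n = 0.8899, ζ = 0.545.
%OS = 100·exp(−πζ/√(1−ζ²)) = 100·exp(−π·0.545/√0.703) = 13%.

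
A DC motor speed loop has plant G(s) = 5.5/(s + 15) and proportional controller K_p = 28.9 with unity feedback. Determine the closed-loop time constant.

τ = 0.00575 s

Closed-loop transfer function: T(s) = K_p·G(s)/(1 + K_p·G(s)) = 158.9/(s + 15 + 158.9) = 158.9/(s + 173.9).
Time constant τ = 1/173.9 = 0.00575 s.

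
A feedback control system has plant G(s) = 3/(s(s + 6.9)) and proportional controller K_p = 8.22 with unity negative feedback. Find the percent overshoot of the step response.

4.81%

From 1 + K_pG(s) = 0: s² + 6.9s + 24.66 = 0 ⇒ ω_n = 4.966, ζ = 0.6947.
%OS = 100·exp(−πζ/√(1−ζ²)) = 100·exp(−π·0.6947/√0.5173) = 4.81%.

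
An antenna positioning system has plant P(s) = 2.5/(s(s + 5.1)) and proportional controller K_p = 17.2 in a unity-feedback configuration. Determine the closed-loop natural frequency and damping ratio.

ω_n = 6.56 rad/s, ζ = 0.389

With unity feedback the closed-loop characteristic equation is s² + 5.1s + 17.2·2.5 = s² + 5.1s + 43 = 0.
So ω_n² = 43 ⇒ ω_n = 6.557 rad/s, and ζ = 5.1/(2ω_n) = 0.389.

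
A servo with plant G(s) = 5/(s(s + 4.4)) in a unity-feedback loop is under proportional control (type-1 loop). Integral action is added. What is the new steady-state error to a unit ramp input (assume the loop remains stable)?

0

The integrator raises the loop to type 2, so K_v → ∞ and e_ss to a ramp is zero.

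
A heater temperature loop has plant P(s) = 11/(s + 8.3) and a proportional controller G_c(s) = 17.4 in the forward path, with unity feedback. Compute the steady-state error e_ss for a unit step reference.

The loop is type 0. Static position error constant K_pos = G_c(0)·P(0) = 17.4·1.325 = 23.06.
Steady-state error to a unit step: e_ss = 1/(1+K_pos) = 1/24.06 = 0.0416.

0.0416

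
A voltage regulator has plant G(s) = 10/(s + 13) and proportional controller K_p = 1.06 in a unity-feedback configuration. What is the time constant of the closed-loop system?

Closed-loop transfer function: T(s) = K_p·G(s)/(1 + K_p·G(s)) = 10.6/(s + 13 + 10.6) = 10.6/(s + 23.6).
Time constant τ = 1/23.6 = 0.0424 s.

τ = 0.0424 s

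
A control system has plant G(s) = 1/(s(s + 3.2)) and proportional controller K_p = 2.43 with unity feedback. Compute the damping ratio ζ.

ζ = 1.03

1 + K_p·G(s) = 0 gives s² + 3.2s + 2.43 = 0.
Matching s² + 2ζω_n s + ω_n²: ω_n = √2.43 = 1.559 rad/s and 2ζω_n = 3.2, so ζ = 3.2/(2·1.559) = 1.03.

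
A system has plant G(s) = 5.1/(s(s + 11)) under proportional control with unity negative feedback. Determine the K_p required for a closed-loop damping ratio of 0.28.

Closed-loop characteristic equation: s² + 11s + K_p·5.1 = 0.
So ω_n = √(5.1K_p) and 2ζω_n = 11, giving ζ = 11/(2√(5.1K_p)).
Setting ζ = 0.28: √(5.1K_p) = 11/(2·0.28) = 19.64, so K_p = 385.8/5.1 = 75.7.

K_p = 75.7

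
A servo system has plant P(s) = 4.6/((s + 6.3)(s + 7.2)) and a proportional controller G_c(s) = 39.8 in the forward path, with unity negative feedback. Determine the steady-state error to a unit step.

0.199

The loop is type 0. Static position error constant K_pos = G_c(0)·P(0) = 39.8·0.1014 = 4.036.
Steady-state error to a unit step: e_ss = 1/(1+K_pos) = 1/5.036 = 0.199.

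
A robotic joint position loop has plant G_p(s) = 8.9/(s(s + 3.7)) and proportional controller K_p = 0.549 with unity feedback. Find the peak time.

T_p = 2.6 s

From 1 + K_pG_p(s) = 0: s² + 3.7s + 4.886 = 0 ⇒ ω_n = 2.21, ζ = 0.8369.
Damped frequency ω_d = ω_n√(1−ζ²) = 1.21 rad/s, so peak time T_p = π/ω_d = 2.6 s.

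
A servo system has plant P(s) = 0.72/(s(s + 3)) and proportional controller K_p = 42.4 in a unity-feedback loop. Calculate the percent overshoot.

41.2%

The closed-loop denominator s² + 3s + 30.53 gives ω_n = √30.53 = 5.525 and ζ = 3/(2ω_n) = 0.2715.
%OS = 100·exp(−πζ/√(1−ζ²)) = 100·exp(−π·0.2715/√0.9263) = 41.2%.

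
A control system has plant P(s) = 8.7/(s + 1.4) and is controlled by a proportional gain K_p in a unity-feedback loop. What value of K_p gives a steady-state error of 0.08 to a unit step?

The loop is type 0, so e_ss(step) = 1/(1 + K_pos) with K_pos = K_p·P(0).
P(0) = 6.214. Require 1/(1 + K_p·6.214) = 0.08, so 1 + 6.214·K_p = 12.5.
K_p = (12.5 − 1)/6.214 = 1.85.

K_p = 1.85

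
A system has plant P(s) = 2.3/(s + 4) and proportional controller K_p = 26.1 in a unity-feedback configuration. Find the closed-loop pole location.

Closed-loop transfer function: T(s) = K_p·P(s)/(1 + K_p·P(s)) = 60.03/(s + 4 + 60.03) = 60.03/(s + 64.03).
The closed-loop pole is at s = −64.03.

s = -64.03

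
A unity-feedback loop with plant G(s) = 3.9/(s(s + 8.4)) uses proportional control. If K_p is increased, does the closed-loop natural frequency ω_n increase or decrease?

ω_n = √(3.9·K_p), which grows with K_p.

increase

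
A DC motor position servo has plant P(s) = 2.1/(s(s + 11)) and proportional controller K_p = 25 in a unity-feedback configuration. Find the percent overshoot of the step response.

2.57%

Closed-loop characteristic equation: s² + 11s + 52.5 = 0, so ω_n = 7.246 rad/s and ζ = 11/(2·7.246) = 0.7591.
%OS = 100·exp(−πζ/√(1−ζ²)) = 100·exp(−π·0.7591/√0.4238) = 2.57%.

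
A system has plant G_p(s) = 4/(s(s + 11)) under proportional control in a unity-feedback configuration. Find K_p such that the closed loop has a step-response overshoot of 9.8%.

K_p = 21.4

From %OS = 100·exp(−πζ/√(1−ζ²)) = 9.8%, ζ = −ln(0.098)/√(π²+ln²(0.098)) = 0.5945.
Characteristic equation s² + 11s + 4K_p = 0 gives ζ = 11/(2√(4K_p)).
Setting ζ = 0.5945: √(4K_p) = 11/(2·0.5945) = 9.251, so K_p = 85.59/4 = 21.4.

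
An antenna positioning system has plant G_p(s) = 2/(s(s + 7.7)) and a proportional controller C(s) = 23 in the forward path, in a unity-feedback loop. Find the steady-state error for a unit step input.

The open loop C(s)G_p(s) has a pole at the origin (type 1), so the static position error constant is infinite and e_ss = 1/(1+∞) = 0.

0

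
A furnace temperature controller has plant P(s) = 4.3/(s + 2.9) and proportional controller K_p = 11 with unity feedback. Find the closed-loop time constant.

τ = 0.0199 s

Closed-loop transfer function: T(s) = K_p·P(s)/(1 + K_p·P(s)) = 47.3/(s + 2.9 + 47.3) = 47.3/(s + 50.2).
Time constant τ = 1/50.2 = 0.0199 s.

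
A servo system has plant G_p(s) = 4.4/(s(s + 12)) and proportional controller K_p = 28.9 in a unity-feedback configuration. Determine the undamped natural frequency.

The closed-loop denominator is s(s+12) + 28.9·4.4 = s² + 12s + 127.2.
Matching s² + 2ζω_n s + ω_n²: ω_n = √127.2 = 11.28 rad/s and 2ζω_n = 12, so ζ = 12/(2·11.28) = 0.532.

ω_n = 11.3 rad/s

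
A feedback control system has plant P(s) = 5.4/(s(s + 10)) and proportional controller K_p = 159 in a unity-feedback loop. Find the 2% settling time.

T_s ≈ 0.8 s

The closed-loop denominator s² + 10s + 858.6 gives ω_n = √858.6 = 29.3 and ζ = 10/(2ω_n) = 0.1706.
2% settling time T_s ≈ 4/(ζω_n) = 4/5 = 0.8 s.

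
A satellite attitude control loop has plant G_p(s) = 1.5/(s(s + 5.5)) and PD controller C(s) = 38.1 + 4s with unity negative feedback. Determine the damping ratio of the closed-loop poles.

Forward path: (38.1 + 4s)·1.5/(s(s+5.5)). The closed-loop characteristic equation is s² + (5.5 + 1.5·4)s + 1.5·38.1 = 0.
That is s² + 11.5s + 57.15 = 0, so ω_n = 7.56 rad/s and ζ = 11.5/(2·7.56) = 0.7606.

ζ = 0.761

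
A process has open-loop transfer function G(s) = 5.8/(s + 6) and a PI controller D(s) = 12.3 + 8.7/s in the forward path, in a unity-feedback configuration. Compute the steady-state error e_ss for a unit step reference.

0

The open loop D(s)G(s) has a pole at the origin (type 1), so the static position error constant is infinite and e_ss = 1/(1+∞) = 0.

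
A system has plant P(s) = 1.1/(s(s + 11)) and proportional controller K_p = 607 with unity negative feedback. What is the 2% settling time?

Closed-loop characteristic equation: s² + 11s + 667.7 = 0, so ω_n = 25.84 rad/s and ζ = 11/(2·25.84) = 0.2128.
2% settling time T_s ≈ 4/(ζω_n) = 4/5.5 = 0.727 s.

T_s ≈ 0.727 s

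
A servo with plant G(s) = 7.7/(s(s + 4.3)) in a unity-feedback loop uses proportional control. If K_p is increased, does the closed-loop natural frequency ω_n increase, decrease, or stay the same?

ω_n = √(7.7·K_p), which grows with K_p.

increase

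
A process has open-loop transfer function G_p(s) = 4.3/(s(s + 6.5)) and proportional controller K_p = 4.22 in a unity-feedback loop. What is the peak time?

The closed-loop denominator s² + 6.5s + 18.15 gives ω_n = √18.15 = 4.26 and ζ = 6.5/(2ω_n) = 0.7629.
Damped frequency ω_d = ω_n√(1−ζ²) = 2.754 rad/s, so peak time T_p = π/ω_d = 1.14 s.

T_p = 1.14 s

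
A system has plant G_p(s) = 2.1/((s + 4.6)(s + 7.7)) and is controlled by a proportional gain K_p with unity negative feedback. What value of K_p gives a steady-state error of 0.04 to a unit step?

K_p = 405

Steady-state error for a unit step on this type-0 loop is 1/(1 + K_p·G_p(0)).
G_p(0) = 0.05929. Require 1/(1 + K_p·0.05929) = 0.04, so 1 + 0.05929·K_p = 25.
K_p = (25 − 1)/0.05929 = 405.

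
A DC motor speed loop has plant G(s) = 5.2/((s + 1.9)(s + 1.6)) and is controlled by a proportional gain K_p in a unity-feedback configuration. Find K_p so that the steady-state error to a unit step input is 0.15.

K_p = 3.31

For a type-0 loop with proportional control, e_ss = 1/(1 + K_p·G(0)).
G(0) = 1.711. Require 1/(1 + K_p·1.711) = 0.15, so 1 + 1.711·K_p = 6.667.
K_p = (6.667 − 1)/1.711 = 3.31.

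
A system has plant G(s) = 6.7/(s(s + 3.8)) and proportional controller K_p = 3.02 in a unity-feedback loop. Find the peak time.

From 1 + K_pG(s) = 0: s² + 3.8s + 20.23 = 0 ⇒ ω_n = 4.498, ζ = 0.4224.
Damped frequency ω_d = ω_n√(1−ζ²) = 4.077 rad/s, so peak time T_p = π/ω_d = 0.771 s.

T_p = 0.771 s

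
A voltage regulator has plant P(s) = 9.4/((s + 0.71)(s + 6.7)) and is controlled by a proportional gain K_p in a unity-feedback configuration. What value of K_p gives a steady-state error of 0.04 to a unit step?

K_p = 12.1

The loop is type 0, so e_ss(step) = 1/(1 + K_pos) with K_pos = K_p·P(0).
P(0) = 1.976. Require 1/(1 + K_p·1.976) = 0.04, so 1 + 1.976·K_p = 25.
K_p = (25 − 1)/1.976 = 12.1.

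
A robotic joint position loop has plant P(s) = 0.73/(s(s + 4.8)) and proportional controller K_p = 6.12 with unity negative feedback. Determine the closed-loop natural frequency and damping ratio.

ω_n = 2.11 rad/s, ζ = 1.14

With unity feedback the closed-loop characteristic equation is s² + 4.8s + 6.12·0.73 = s² + 4.8s + 4.468 = 0.
Matching s² + 2ζω_n s + ω_n²: ω_n = √4.468 = 2.114 rad/s and 2ζω_n = 4.8, so ζ = 4.8/(2·2.114) = 1.14.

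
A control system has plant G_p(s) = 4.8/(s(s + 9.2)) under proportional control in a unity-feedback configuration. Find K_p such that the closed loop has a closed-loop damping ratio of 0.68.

Closed-loop characteristic equation: s² + 9.2s + K_p·4.8 = 0.
So ω_n = √(4.8K_p) and 2ζω_n = 9.2, giving ζ = 9.2/(2√(4.8K_p)).
Setting ζ = 0.68: √(4.8K_p) = 9.2/(2·0.68) = 6.765, so K_p = 45.76/4.8 = 9.53.

K_p = 9.53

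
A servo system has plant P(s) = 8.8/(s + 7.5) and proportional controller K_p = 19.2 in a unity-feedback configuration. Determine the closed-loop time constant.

τ = 0.00567 s

Closed-loop transfer function: T(s) = K_p·P(s)/(1 + K_p·P(s)) = 169/(s + 7.5 + 169) = 169/(s + 176.5).
Time constant τ = 1/176.5 = 0.00567 s.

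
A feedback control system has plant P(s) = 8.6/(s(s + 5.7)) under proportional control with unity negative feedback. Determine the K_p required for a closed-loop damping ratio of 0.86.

K_p = 1.28

Closed-loop characteristic equation: s² + 5.7s + K_p·8.6 = 0.
So ω_n = √(8.6K_p) and 2ζω_n = 5.7, giving ζ = 5.7/(2√(8.6K_p)).
Setting ζ = 0.86: √(8.6K_p) = 5.7/(2·0.86) = 3.314, so K_p = 10.98/8.6 = 1.28.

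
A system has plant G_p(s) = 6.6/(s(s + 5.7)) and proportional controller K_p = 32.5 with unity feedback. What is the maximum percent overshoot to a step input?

Closed-loop characteristic equation: s² + 5.7s + 214.5 = 0, so ω_n = 14.65 rad/s and ζ = 5.7/(2·14.65) = 0.1946.
%OS = 100·exp(−πζ/√(1−ζ²)) = 100·exp(−π·0.1946/√0.9621) = 53.6%.

53.6%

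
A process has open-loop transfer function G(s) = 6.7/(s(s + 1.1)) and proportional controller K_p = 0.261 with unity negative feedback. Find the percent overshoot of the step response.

From 1 + K_pG(s) = 0: s² + 1.1s + 1.749 = 0 ⇒ ω_n = 1.322, ζ = 0.4159.
%OS = 100·exp(−πζ/√(1−ζ²)) = 100·exp(−π·0.4159/√0.827) = 23.8%.

23.8%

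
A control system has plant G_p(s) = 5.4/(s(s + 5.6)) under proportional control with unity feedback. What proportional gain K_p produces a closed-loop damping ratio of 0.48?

Closed-loop characteristic equation: s² + 5.6s + K_p·5.4 = 0.
So ω_n = √(5.4K_p) and 2ζω_n = 5.6, giving ζ = 5.6/(2√(5.4K_p)).
Setting ζ = 0.48: √(5.4K_p) = 5.6/(2·0.48) = 5.833, so K_p = 34.03/5.4 = 6.3.

K_p = 6.3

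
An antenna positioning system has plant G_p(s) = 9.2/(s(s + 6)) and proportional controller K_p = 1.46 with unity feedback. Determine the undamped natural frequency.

1 + K_p·G_p(s) = 0 gives s² + 6s + 13.43 = 0.
So ω_n² = 13.43 ⇒ ω_n = 3.665 rad/s, and ζ = 6/(2ω_n) = 0.819.

ω_n = 3.66 rad/s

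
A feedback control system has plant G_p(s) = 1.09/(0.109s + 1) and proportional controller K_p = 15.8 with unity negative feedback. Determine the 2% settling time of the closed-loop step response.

T_s ≈ 0.0239 s

Closed loop: T(s) = K_p·G_p/(1+K_p·G_p) = 17.22/(0.109s + 1 + 17.22), with pole at s = −(1 + 17.22)/0.109 = −167.2.
τ = 1/167.2 = 0.005982 s, so 2% settling time ≈ 4τ = 0.0239 s.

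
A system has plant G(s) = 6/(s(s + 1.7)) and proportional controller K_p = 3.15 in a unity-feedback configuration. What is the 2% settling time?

The closed-loop denominator s² + 1.7s + 18.9 gives ω_n = √18.9 = 4.347 and ζ = 1.7/(2ω_n) = 0.1955.
2% settling time T_s ≈ 4/(ζω_n) = 4/0.85 = 4.71 s.

T_s ≈ 4.71 s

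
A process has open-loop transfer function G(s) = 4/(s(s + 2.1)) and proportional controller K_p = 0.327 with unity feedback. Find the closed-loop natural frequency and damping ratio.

1 + K_p·G(s) = 0 gives s² + 2.1s + 1.308 = 0.
So ω_n² = 1.308 ⇒ ω_n = 1.144 rad/s, and ζ = 2.1/(2ω_n) = 0.918.

ω_n = 1.14 rad/s, ζ = 0.918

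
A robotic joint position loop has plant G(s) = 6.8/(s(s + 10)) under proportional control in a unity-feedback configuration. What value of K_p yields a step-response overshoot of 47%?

From %OS = 100·exp(−πζ/√(1−ζ²)) = 47%, ζ = −ln(0.47)/√(π²+ln²(0.47)) = 0.2337.
Characteristic equation s² + 10s + 6.8K_p = 0 gives ζ = 10/(2√(6.8K_p)).
Setting ζ = 0.2337: √(6.8K_p) = 10/(2·0.2337) = 21.4, so K_p = 457.8/6.8 = 67.3.

K_p = 67.3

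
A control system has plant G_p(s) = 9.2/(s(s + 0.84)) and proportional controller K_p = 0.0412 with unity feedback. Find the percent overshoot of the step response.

5.33%

The closed-loop denominator s² + 0.84s + 0.379 gives ω_n = √0.379 = 0.6157 and ζ = 0.84/(2ω_n) = 0.6822.
%OS = 100·exp(−πζ/√(1−ζ²)) = 100·exp(−π·0.6822/√0.5346) = 5.33%.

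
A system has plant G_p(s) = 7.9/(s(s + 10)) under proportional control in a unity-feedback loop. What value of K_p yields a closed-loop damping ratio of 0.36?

Closed-loop characteristic equation: s² + 10s + K_p·7.9 = 0.
So ω_n = √(7.9K_p) and 2ζω_n = 10, giving ζ = 10/(2√(7.9K_p)).
Setting ζ = 0.36: √(7.9K_p) = 10/(2·0.36) = 13.89, so K_p = 192.9/7.9 = 24.4.

K_p = 24.4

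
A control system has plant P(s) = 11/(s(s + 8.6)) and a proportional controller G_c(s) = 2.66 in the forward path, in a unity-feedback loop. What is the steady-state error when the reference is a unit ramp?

The loop has one pole at the origin (type 1). Velocity error constant K_v = lim_{s→0} s·G_c(s)P(s) = 2.66·11/8.6 = 3.402.
Steady-state error to a unit ramp: e_ss = 1/K_v = 0.294.

0.294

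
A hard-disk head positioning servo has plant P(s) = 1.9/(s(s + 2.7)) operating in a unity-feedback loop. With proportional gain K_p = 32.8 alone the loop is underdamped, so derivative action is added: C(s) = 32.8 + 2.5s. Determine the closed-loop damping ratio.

ζ = 0.472

Forward path: (32.8 + 2.5s)·1.9/(s(s+2.7)). The closed-loop characteristic equation is s² + (2.7 + 1.9·2.5)s + 1.9·32.8 = 0.
That is s² + 7.45s + 62.32 = 0, so ω_n = 7.894 rad/s and ζ = 7.45/(2·7.894) = 0.4719.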